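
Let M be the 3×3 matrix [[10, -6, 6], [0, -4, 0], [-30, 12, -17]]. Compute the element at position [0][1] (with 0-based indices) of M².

36

Characteristic polynomial: μ^3 + 11μ^2 + 38μ + 40 = (μ + 2)(μ + 4)(μ + 5), so the eigenvalues are -5, -4, -2.
μ=-2: eigenvector (1, 0, -2).
μ=-4: eigenvector (3, 1, -6).
μ=-5: eigenvector (-2, 0, 5).
P = [[1, 3, -2], [0, 1, 0], [-2, -6, 5]], D = diag(-2, -4, -5), P⁻¹ = [[5, -3, 2], [0, 1, 0], [2, 0, 1]].
M² = P·diag(4, 16, 25)·P⁻¹ = [[-80, 36, -42], [0, 16, 0], [210, -72, 109]].
The requested entry is 36.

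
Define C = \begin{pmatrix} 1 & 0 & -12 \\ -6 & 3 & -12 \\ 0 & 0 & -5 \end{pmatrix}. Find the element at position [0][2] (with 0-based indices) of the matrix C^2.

Characteristic polynomial: r^3 + r^2 - 17r + 15 = (r - 3)(r - 1)(r + 5), so the eigenvalues are -5, 1, 3.
r=-5: eigenvector (2, 3, 1).
r=3: eigenvector (0, 1, 0).
r=1: eigenvector (1, 3, 0).
P = [[2, 0, 1], [3, 1, 3], [1, 0, 0]], D = diag(-5, 3, 1), P⁻¹ = [[0, 0, 1], [-3, 1, 3], [1, 0, -2]].
C² = P·diag(25, 9, 1)·P⁻¹ = [[1, 0, 48], [-24, 9, 96], [0, 0, 25]].
The requested entry is 48.

48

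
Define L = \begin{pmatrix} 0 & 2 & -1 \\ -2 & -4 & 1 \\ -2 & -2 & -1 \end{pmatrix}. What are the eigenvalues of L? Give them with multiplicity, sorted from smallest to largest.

-2, -2, -1

Characteristic polynomial: p(μ) = μ^3 + 5μ^2 + 8μ + 4 = (μ + 1)(μ + 2)^2.
Roots (with multiplicity): -2, -2, -1.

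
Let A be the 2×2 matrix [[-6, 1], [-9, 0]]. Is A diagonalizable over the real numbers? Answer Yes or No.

No

Characteristic polynomial: p(r) = r^2 + 6r + 9 = (r + 3)^2.
r = -3 has algebraic multiplicity 2; rank(A + 3I) = 1, so geometric multiplicity = 1.
Geometric multiplicity < algebraic multiplicity, so A is not diagonalizable.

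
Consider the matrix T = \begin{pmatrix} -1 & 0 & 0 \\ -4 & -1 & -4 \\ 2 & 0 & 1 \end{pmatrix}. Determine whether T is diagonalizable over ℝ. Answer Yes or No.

Characteristic polynomial: p(s) = s^3 + s^2 - s - 1 = (s - 1)(s + 1)^2.
s = -1 has algebraic multiplicity 2; rank(T + 1I) = 1, so geometric multiplicity = 2.
Every eigenvalue has geometric = algebraic multiplicity, so T is diagonalizable.

Yes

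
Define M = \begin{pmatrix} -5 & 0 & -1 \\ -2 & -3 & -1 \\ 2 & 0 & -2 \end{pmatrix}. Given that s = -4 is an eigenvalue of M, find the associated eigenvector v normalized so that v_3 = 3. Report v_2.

M + 4I = [[-1, 0, -1], [-2, 1, -1], [2, 0, 2]].
Solving (M + 4I)v = 0 gives the eigenspace spanned by (-3, -3, 3).
With v_3 = 3, v = (-3, -3, 3), so v_2 = -3.

-3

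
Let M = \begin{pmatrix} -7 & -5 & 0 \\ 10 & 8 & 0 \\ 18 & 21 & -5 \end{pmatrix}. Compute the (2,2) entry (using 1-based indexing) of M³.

62

Characteristic polynomial: r^3 + 4r^2 - 11r - 30 = (r - 3)(r + 2)(r + 5), so the eigenvalues are -5, -2, 3.
r=3: eigenvector (1, -2, -3).
r=-2: eigenvector (1, -1, -1).
r=-5: eigenvector (0, 0, 1).
P = [[1, 1, 0], [-2, -1, 0], [-3, -1, 1]], D = diag(3, -2, -5), P⁻¹ = [[-1, -1, 0], [2, 1, 0], [-1, -2, 1]].
M³ = P·diag(27, -8, -125)·P⁻¹ = [[-43, -35, 0], [70, 62, 0], [222, 339, -125]].
The requested entry is 62.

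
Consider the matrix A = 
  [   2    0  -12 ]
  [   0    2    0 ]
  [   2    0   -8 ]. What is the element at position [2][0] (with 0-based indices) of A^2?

Characteristic polynomial: λ^3 + 4λ^2 - 4λ - 16 = (λ - 2)(λ + 2)(λ + 4), so the eigenvalues are -4, -2, 2.
λ=2: eigenvector (0, 1, 0).
λ=-2: eigenvector (3, 0, 1).
λ=-4: eigenvector (2, 0, 1).
P = [[0, 3, 2], [1, 0, 0], [0, 1, 1]], D = diag(2, -2, -4), P⁻¹ = [[0, 1, 0], [1, 0, -2], [-1, 0, 3]].
A² = P·diag(4, 4, 16)·P⁻¹ = [[-20, 0, 72], [0, 4, 0], [-12, 0, 40]].
The requested entry is -12.

-12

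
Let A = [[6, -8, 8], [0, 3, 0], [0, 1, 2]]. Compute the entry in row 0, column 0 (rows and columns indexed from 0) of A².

36

Characteristic polynomial: r^3 - 11r^2 + 36r - 36 = (r - 6)(r - 3)(r - 2), so the eigenvalues are 2, 3, 6.
r=6: eigenvector (1, 0, 0).
r=3: eigenvector (0, 1, 1).
r=2: eigenvector (-2, 0, 1).
P = [[1, 0, -2], [0, 1, 0], [0, 1, 1]], D = diag(6, 3, 2), P⁻¹ = [[1, -2, 2], [0, 1, 0], [0, -1, 1]].
A² = P·diag(36, 9, 4)·P⁻¹ = [[36, -64, 64], [0, 9, 0], [0, 5, 4]].
The requested entry is 36.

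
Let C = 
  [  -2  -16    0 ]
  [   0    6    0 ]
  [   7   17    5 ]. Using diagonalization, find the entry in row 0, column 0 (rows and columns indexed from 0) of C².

Characteristic polynomial: s^3 - 9s^2 + 8s + 60 = (s - 6)(s - 5)(s + 2), so the eigenvalues are -2, 5, 6.
s=-2: eigenvector (1, 0, -1).
s=6: eigenvector (-2, 1, 3).
s=5: eigenvector (0, 0, 1).
P = [[1, -2, 0], [0, 1, 0], [-1, 3, 1]], D = diag(-2, 6, 5), P⁻¹ = [[1, 2, 0], [0, 1, 0], [1, -1, 1]].
C² = P·diag(4, 36, 25)·P⁻¹ = [[4, -64, 0], [0, 36, 0], [21, 75, 25]].
The requested entry is 4.

4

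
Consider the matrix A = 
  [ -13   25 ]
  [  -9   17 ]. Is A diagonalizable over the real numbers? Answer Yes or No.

No

Characteristic polynomial: p(μ) = μ^2 - 4μ + 4 = (μ - 2)^2.
μ = 2 has algebraic multiplicity 2; rank(A − 2I) = 1, so geometric multiplicity = 1.
Geometric multiplicity < algebraic multiplicity, so A is not diagonalizable.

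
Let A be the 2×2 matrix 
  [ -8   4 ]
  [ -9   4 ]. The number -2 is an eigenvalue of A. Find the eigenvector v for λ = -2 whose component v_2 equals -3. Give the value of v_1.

-2

A + 2I = [[-6, 4], [-9, 6]].
Solving (A + 2I)v = 0 gives the eigenspace spanned by (-2, -3).
With v_2 = -3, v = (-2, -3), so v_1 = -2.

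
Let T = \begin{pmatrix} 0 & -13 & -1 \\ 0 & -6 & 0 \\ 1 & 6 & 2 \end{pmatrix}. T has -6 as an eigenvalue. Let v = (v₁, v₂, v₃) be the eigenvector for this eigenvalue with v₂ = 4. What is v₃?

T + 6I = [[6, -13, -1], [0, 0, 0], [1, 6, 8]].
Solving (T + 6I)v = 0 gives the eigenspace spanned by (8, 4, -4).
With v₂ = 4, v = (8, 4, -4), so v₃ = -4.

-4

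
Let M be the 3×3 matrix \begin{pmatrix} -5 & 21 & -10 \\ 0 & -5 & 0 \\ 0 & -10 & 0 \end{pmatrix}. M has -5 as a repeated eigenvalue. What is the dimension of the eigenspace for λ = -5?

1

M + 5I = [[0, 21, -10], [0, 0, 0], [0, -10, 5]].
This matrix has rank 2, so its null space has dimension 3 − 2 = 1.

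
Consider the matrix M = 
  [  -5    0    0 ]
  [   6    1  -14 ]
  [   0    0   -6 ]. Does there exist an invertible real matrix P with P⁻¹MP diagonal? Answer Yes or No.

Characteristic polynomial: p(λ) = λ^3 + 10λ^2 + 19λ - 30 = (λ - 1)(λ + 5)(λ + 6).
All 3 eigenvalues are distinct, so M is diagonalizable.

Yes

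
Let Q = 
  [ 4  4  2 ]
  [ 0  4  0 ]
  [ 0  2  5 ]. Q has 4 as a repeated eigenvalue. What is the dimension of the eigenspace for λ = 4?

Q − 4I = [[0, 4, 2], [0, 0, 0], [0, 2, 1]].
This matrix has rank 1, so its null space has dimension 3 − 1 = 2.

2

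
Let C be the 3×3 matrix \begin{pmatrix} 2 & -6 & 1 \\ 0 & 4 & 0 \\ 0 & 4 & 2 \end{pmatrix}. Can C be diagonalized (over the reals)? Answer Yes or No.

Characteristic polynomial: p(r) = r^3 - 8r^2 + 20r - 16 = (r - 4)(r - 2)^2.
r = 2 has algebraic multiplicity 2; rank(C − 2I) = 2, so geometric multiplicity = 1.
Geometric multiplicity < algebraic multiplicity, so C is not diagonalizable.

No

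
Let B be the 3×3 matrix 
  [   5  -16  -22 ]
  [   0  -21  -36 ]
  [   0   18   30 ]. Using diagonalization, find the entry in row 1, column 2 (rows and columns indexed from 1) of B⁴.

-5948

Characteristic polynomial: s^3 - 14s^2 + 63s - 90 = (s - 6)(s - 5)(s - 3), so the eigenvalues are 3, 5, 6.
s=5: eigenvector (1, 0, 0).
s=3: eigenvector (2, 3, -2).
s=6: eigenvector (-2, -4, 3).
P = [[1, 2, -2], [0, 3, -4], [0, -2, 3]], D = diag(5, 3, 6), P⁻¹ = [[1, -2, -2], [0, 3, 4], [0, 2, 3]].
B⁴ = P·diag(625, 81, 1296)·P⁻¹ = [[625, -5948, -8378], [0, -9639, -14580], [0, 7290, 11016]].
The requested entry is -5948.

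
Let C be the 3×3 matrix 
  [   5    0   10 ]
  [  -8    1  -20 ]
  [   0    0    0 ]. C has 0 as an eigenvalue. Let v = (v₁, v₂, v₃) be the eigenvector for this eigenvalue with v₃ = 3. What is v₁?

C = [[5, 0, 10], [-8, 1, -20], [0, 0, 0]].
Solving (C)v = 0 gives the eigenspace spanned by (-6, 12, 3).
With v₃ = 3, v = (-6, 12, 3), so v₁ = -6.

-6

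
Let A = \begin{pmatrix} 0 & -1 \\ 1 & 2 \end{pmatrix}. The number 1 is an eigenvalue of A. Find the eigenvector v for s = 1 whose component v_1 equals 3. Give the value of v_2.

-3

A − 1I = [[-1, -1], [1, 1]].
Solving (A − 1I)v = 0 gives the eigenspace spanned by (3, -3).
With v_1 = 3, v = (3, -3), so v_2 = -3.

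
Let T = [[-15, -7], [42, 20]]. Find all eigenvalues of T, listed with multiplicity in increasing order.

-1, 6

Characteristic polynomial: p(λ) = λ^2 - 5λ - 6 = (λ - 6)(λ + 1).
Roots (with multiplicity): -1, 6.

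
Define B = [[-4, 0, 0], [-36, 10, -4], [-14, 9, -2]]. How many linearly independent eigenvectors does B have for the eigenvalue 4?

1

B − 4I = [[-8, 0, 0], [-36, 6, -4], [-14, 9, -6]].
This matrix has rank 2, so its null space has dimension 3 − 2 = 1.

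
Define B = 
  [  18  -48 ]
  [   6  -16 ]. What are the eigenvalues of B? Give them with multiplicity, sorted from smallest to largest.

0, 2

Characteristic polynomial: p(r) = r^2 - 2r = r(r - 2).
Roots (with multiplicity): 0, 2.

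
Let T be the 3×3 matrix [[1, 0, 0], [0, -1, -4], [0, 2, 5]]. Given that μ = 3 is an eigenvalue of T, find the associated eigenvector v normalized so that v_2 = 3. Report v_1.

0

T − 3I = [[-2, 0, 0], [0, -4, -4], [0, 2, 2]].
Solving (T − 3I)v = 0 gives the eigenspace spanned by (0, 3, -3).
With v_2 = 3, v = (0, 3, -3), so v_1 = 0.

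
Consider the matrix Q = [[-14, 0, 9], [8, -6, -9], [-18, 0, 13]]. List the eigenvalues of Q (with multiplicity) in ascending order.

-6, -5, 4

Characteristic polynomial: p(r) = r^3 + 7r^2 - 14r - 120 = (r - 4)(r + 5)(r + 6).
Roots (with multiplicity): -6, -5, 4.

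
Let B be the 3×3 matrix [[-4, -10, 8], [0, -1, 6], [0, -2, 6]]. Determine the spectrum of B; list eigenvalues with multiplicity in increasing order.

Characteristic polynomial: p(s) = s^3 - s^2 - 14s + 24 = (s - 3)(s - 2)(s + 4).
Roots (with multiplicity): -4, 2, 3.

-4, 2, 3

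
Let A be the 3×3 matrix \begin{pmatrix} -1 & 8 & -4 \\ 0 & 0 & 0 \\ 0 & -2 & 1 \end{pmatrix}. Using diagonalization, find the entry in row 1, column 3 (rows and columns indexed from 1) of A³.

Characteristic polynomial: λ^3 - λ = λ(λ - 1)(λ + 1), so the eigenvalues are -1, 0, 1.
λ=-1: eigenvector (1, 0, 0).
λ=0: eigenvector (0, 1, 2).
λ=1: eigenvector (-2, 0, 1).
P = [[1, 0, -2], [0, 1, 0], [0, 2, 1]], D = diag(-1, 0, 1), P⁻¹ = [[1, -4, 2], [0, 1, 0], [0, -2, 1]].
A³ = P·diag(-1, 0, 1)·P⁻¹ = [[-1, 8, -4], [0, 0, 0], [0, -2, 1]].
The requested entry is -4.

-4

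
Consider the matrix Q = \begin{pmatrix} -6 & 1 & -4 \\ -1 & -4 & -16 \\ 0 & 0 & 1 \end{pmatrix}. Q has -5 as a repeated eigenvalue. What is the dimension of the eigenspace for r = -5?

Q + 5I = [[-1, 1, -4], [-1, 1, -16], [0, 0, 6]].
This matrix has rank 2, so its null space has dimension 3 − 2 = 1.

1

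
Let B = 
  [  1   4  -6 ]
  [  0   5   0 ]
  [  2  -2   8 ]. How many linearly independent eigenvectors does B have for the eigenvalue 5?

B − 5I = [[-4, 4, -6], [0, 0, 0], [2, -2, 3]].
This matrix has rank 1, so its null space has dimension 3 − 1 = 2.

2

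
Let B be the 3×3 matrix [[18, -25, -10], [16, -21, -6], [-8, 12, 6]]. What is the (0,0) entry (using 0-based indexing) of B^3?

72

Characteristic polynomial: r^3 - 3r^2 - 4r + 12 = (r - 3)(r - 2)(r + 2), so the eigenvalues are -2, 2, 3.
r=2: eigenvector (5, 4, -2).
r=3: eigenvector (-9, -7, 4).
r=-2: eigenvector (-2, -2, 1).
P = [[5, -9, -2], [4, -7, -2], [-2, 4, 1]], D = diag(2, 3, -2), P⁻¹ = [[1, 1, 4], [0, 1, 2], [2, -2, 1]].
B³ = P·diag(8, 27, -8)·P⁻¹ = [[72, -235, -310], [64, -189, -234], [-32, 108, 144]].
The requested entry is 72.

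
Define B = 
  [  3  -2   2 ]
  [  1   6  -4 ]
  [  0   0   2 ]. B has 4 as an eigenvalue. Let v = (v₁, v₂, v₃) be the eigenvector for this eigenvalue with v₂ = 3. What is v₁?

-6

B − 4I = [[-1, -2, 2], [1, 2, -4], [0, 0, -2]].
Solving (B − 4I)v = 0 gives the eigenspace spanned by (-6, 3, 0).
With v₂ = 3, v = (-6, 3, 0), so v₁ = -6.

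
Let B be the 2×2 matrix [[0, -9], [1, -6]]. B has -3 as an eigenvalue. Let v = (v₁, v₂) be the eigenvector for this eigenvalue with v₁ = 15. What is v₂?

B + 3I = [[3, -9], [1, -3]].
Solving (B + 3I)v = 0 gives the eigenspace spanned by (15, 5).
With v₁ = 15, v = (15, 5), so v₂ = 5.

5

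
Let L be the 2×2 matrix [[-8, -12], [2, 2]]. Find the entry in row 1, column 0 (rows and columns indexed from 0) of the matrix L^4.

Characteristic polynomial: r^2 + 6r + 8 = (r + 2)(r + 4), so the eigenvalues are -4, -2.
r=-4: eigenvector (3, -1).
r=-2: eigenvector (-2, 1).
P = [[3, -2], [-1, 1]], D = diag(-4, -2), P⁻¹ = [[1, 2], [1, 3]].
L⁴ = P·diag(256, 16)·P⁻¹ = [[736, 1440], [-240, -464]].
The requested entry is -240.

-240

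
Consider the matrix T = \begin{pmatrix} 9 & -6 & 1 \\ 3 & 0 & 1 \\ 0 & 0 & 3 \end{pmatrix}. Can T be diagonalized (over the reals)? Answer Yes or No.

Characteristic polynomial: p(r) = r^3 - 12r^2 + 45r - 54 = (r - 6)(r - 3)^2.
r = 3 has algebraic multiplicity 2; rank(T − 3I) = 2, so geometric multiplicity = 1.
Geometric multiplicity < algebraic multiplicity, so T is not diagonalizable.

No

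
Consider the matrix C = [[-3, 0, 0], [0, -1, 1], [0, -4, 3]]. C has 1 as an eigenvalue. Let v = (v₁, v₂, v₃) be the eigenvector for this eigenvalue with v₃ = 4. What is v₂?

2

C − 1I = [[-4, 0, 0], [0, -2, 1], [0, -4, 2]].
Solving (C − 1I)v = 0 gives the eigenspace spanned by (0, 2, 4).
With v₃ = 4, v = (0, 2, 4), so v₂ = 2.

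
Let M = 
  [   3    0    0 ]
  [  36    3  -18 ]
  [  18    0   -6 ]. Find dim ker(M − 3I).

M − 3I = [[0, 0, 0], [36, 0, -18], [18, 0, -9]].
This matrix has rank 1, so its null space has dimension 3 − 1 = 2.

2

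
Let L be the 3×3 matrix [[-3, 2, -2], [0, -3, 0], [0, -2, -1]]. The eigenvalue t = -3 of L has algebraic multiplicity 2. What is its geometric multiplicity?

2

L + 3I = [[0, 2, -2], [0, 0, 0], [0, -2, 2]].
This matrix has rank 1, so its null space has dimension 3 − 1 = 2.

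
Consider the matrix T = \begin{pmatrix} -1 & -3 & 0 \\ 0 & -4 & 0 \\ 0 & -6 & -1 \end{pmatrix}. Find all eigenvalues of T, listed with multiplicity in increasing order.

Characteristic polynomial: p(μ) = μ^3 + 6μ^2 + 9μ + 4 = (μ + 1)^2(μ + 4).
Roots (with multiplicity): -4, -1, -1.

-4, -1, -1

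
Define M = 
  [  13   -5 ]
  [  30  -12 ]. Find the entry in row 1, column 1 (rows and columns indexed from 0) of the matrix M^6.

-1266

Characteristic polynomial: μ^2 - μ - 6 = (μ - 3)(μ + 2), so the eigenvalues are -2, 3.
μ=3: eigenvector (-1, -2).
μ=-2: eigenvector (1, 3).
P = [[-1, 1], [-2, 3]], D = diag(3, -2), P⁻¹ = [[-3, 1], [-2, 1]].
M⁶ = P·diag(729, 64)·P⁻¹ = [[2059, -665], [3990, -1266]].
The requested entry is -1266.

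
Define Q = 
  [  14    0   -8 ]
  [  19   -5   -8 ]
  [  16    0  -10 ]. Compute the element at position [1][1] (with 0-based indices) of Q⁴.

Characteristic polynomial: t^3 + t^2 - 32t - 60 = (t - 6)(t + 2)(t + 5), so the eigenvalues are -5, -2, 6.
t=6: eigenvector (1, 1, 1).
t=-5: eigenvector (0, 1, 0).
t=-2: eigenvector (1, 1, 2).
P = [[1, 0, 1], [1, 1, 1], [1, 0, 2]], D = diag(6, -5, -2), P⁻¹ = [[2, 0, -1], [-1, 1, 0], [-1, 0, 1]].
Q⁴ = P·diag(1296, 625, 16)·P⁻¹ = [[2576, 0, -1280], [1951, 625, -1280], [2560, 0, -1264]].
The requested entry is 625.

625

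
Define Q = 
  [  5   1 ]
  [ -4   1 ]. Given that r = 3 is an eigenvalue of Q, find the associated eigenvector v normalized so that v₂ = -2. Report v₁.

Q − 3I = [[2, 1], [-4, -2]].
Solving (Q − 3I)v = 0 gives the eigenspace spanned by (1, -2).
With v₂ = -2, v = (1, -2), so v₁ = 1.

1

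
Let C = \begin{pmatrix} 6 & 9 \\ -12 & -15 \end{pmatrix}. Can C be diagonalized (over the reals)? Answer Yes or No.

Yes

Characteristic polynomial: p(r) = r^2 + 9r + 18 = (r + 3)(r + 6).
All 2 eigenvalues are distinct, so C is diagonalizable.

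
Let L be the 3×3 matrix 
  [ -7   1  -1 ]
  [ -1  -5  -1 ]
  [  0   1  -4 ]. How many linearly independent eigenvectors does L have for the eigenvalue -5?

L + 5I = [[-2, 1, -1], [-1, 0, -1], [0, 1, 1]].
This matrix has rank 2, so its null space has dimension 3 − 2 = 1.

1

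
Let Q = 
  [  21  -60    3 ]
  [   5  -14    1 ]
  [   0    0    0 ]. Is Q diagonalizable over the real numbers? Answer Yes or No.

Yes

Characteristic polynomial: p(λ) = λ^3 - 7λ^2 + 6λ = λ(λ - 6)(λ - 1).
All 3 eigenvalues are distinct, so Q is diagonalizable.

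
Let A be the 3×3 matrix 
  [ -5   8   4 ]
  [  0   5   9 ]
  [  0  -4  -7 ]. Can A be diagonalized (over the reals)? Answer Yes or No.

Characteristic polynomial: p(r) = r^3 + 7r^2 + 11r + 5 = (r + 1)^2(r + 5).
r = -1 has algebraic multiplicity 2; rank(A + 1I) = 2, so geometric multiplicity = 1.
Geometric multiplicity < algebraic multiplicity, so A is not diagonalizable.

No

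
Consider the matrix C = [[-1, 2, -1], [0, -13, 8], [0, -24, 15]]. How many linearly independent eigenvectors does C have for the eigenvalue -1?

C + 1I = [[0, 2, -1], [0, -12, 8], [0, -24, 16]].
This matrix has rank 2, so its null space has dimension 3 − 2 = 1.

1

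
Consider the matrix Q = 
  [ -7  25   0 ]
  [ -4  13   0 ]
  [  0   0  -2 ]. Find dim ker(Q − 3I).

1

Q − 3I = [[-10, 25, 0], [-4, 10, 0], [0, 0, -5]].
This matrix has rank 2, so its null space has dimension 3 − 2 = 1.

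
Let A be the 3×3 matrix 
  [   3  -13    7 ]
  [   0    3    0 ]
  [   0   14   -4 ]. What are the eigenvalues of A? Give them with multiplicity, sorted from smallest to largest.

Characteristic polynomial: p(μ) = μ^3 - 2μ^2 - 15μ + 36 = (μ - 3)^2(μ + 4).
Roots (with multiplicity): -4, 3, 3.

-4, 3, 3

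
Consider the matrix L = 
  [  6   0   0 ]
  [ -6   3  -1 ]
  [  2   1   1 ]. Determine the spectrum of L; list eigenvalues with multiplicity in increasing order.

2, 2, 6

Characteristic polynomial: p(λ) = λ^3 - 10λ^2 + 28λ - 24 = (λ - 6)(λ - 2)^2.
Roots (with multiplicity): 2, 2, 6.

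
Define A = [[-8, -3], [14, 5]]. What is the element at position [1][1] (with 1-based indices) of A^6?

442

Characteristic polynomial: μ^2 + 3μ + 2 = (μ + 1)(μ + 2), so the eigenvalues are -2, -1.
μ=-2: eigenvector (1, -2).
μ=-1: eigenvector (-3, 7).
P = [[1, -3], [-2, 7]], D = diag(-2, -1), P⁻¹ = [[7, 3], [2, 1]].
A⁶ = P·diag(64, 1)·P⁻¹ = [[442, 189], [-882, -377]].
The requested entry is 442.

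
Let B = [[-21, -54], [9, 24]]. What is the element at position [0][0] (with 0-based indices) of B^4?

-2349

Characteristic polynomial: r^2 - 3r - 18 = (r - 6)(r + 3), so the eigenvalues are -3, 6.
r=6: eigenvector (-2, 1).
r=-3: eigenvector (3, -1).
P = [[-2, 3], [1, -1]], D = diag(6, -3), P⁻¹ = [[1, 3], [1, 2]].
B⁴ = P·diag(1296, 81)·P⁻¹ = [[-2349, -7290], [1215, 3726]].
The requested entry is -2349.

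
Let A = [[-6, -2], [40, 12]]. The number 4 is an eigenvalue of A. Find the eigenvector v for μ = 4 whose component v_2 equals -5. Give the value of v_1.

A − 4I = [[-10, -2], [40, 8]].
Solving (A − 4I)v = 0 gives the eigenspace spanned by (1, -5).
With v_2 = -5, v = (1, -5), so v_1 = 1.

1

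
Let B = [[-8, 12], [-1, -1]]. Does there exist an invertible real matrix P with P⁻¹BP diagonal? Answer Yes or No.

Characteristic polynomial: p(μ) = μ^2 + 9μ + 20 = (μ + 4)(μ + 5).
All 2 eigenvalues are distinct, so B is diagonalizable.

Yes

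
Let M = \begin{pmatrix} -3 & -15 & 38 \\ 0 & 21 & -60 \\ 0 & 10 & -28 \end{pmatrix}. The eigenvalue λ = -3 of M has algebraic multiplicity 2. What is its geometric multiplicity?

1

M + 3I = [[0, -15, 38], [0, 24, -60], [0, 10, -25]].
This matrix has rank 2, so its null space has dimension 3 − 2 = 1.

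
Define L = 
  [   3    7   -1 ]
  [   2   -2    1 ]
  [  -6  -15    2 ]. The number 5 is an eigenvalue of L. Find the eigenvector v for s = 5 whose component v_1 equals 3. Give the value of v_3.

L − 5I = [[-2, 7, -1], [2, -7, 1], [-6, -15, -3]].
Solving (L − 5I)v = 0 gives the eigenspace spanned by (3, 0, -6).
With v_1 = 3, v = (3, 0, -6), so v_3 = -6.

-6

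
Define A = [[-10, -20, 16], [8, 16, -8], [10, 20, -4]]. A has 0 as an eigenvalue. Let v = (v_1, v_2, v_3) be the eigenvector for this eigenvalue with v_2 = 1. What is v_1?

-2

A = [[-10, -20, 16], [8, 16, -8], [10, 20, -4]].
Solving (A)v = 0 gives the eigenspace spanned by (-2, 1, 0).
With v_2 = 1, v = (-2, 1, 0), so v_1 = -2.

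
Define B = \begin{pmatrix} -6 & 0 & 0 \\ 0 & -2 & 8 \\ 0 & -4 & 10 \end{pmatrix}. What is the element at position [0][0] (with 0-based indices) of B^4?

1296

Characteristic polynomial: λ^3 - 2λ^2 - 36λ + 72 = (λ - 6)(λ - 2)(λ + 6), so the eigenvalues are -6, 2, 6.
λ=2: eigenvector (0, -2, -1).
λ=6: eigenvector (0, 1, 1).
λ=-6: eigenvector (1, 0, 0).
P = [[0, 0, 1], [-2, 1, 0], [-1, 1, 0]], D = diag(2, 6, -6), P⁻¹ = [[0, -1, 1], [0, -1, 2], [1, 0, 0]].
B⁴ = P·diag(16, 1296, 1296)·P⁻¹ = [[1296, 0, 0], [0, -1264, 2560], [0, -1280, 2576]].
The requested entry is 1296.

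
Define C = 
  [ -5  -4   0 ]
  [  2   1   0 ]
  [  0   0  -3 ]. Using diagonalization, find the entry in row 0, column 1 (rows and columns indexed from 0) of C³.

Characteristic polynomial: λ^3 + 7λ^2 + 15λ + 9 = (λ + 1)(λ + 3)^2, so the eigenvalues are -3, -3, -1.
λ=-3: eigenvector (2, -1, 0).
λ=-1: eigenvector (-1, 1, 0).
λ=-3: eigenvector (2, -1, 1).
P = [[2, -1, 2], [-1, 1, -1], [0, 0, 1]], D = diag(-3, -1, -3), P⁻¹ = [[1, 1, -1], [1, 2, 0], [0, 0, 1]].
C³ = P·diag(-27, -1, -27)·P⁻¹ = [[-53, -52, 0], [26, 25, 0], [0, 0, -27]].
The requested entry is -52.

-52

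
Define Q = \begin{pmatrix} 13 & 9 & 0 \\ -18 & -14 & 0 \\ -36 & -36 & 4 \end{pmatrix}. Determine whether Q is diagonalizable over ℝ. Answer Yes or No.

Yes

Characteristic polynomial: p(r) = r^3 - 3r^2 - 24r + 80 = (r - 4)^2(r + 5).
r = 4 has algebraic multiplicity 2; rank(Q − 4I) = 1, so geometric multiplicity = 2.
Every eigenvalue has geometric = algebraic multiplicity, so Q is diagonalizable.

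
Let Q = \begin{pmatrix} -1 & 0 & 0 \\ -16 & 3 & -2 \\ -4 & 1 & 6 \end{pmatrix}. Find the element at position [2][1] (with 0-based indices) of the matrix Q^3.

61

Characteristic polynomial: s^3 - 8s^2 + 11s + 20 = (s - 5)(s - 4)(s + 1), so the eigenvalues are -1, 4, 5.
s=-1: eigenvector (1, 4, 0).
s=4: eigenvector (0, 2, -1).
s=5: eigenvector (0, -1, 1).
P = [[1, 0, 0], [4, 2, -1], [0, -1, 1]], D = diag(-1, 4, 5), P⁻¹ = [[1, 0, 0], [-4, 1, 1], [-4, 1, 2]].
Q³ = P·diag(-1, 64, 125)·P⁻¹ = [[-1, 0, 0], [-16, 3, -122], [-244, 61, 186]].
The requested entry is 61.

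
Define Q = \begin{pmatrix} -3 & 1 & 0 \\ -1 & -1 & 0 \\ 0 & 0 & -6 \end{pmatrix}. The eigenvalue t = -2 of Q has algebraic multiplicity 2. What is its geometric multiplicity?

1

Q + 2I = [[-1, 1, 0], [-1, 1, 0], [0, 0, -4]].
This matrix has rank 2, so its null space has dimension 3 − 2 = 1.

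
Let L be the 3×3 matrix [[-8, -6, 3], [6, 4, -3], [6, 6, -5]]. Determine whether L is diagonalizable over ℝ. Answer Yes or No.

Yes

Characteristic polynomial: p(μ) = μ^3 + 9μ^2 + 24μ + 20 = (μ + 2)^2(μ + 5).
μ = -2 has algebraic multiplicity 2; rank(L + 2I) = 1, so geometric multiplicity = 2.
Every eigenvalue has geometric = algebraic multiplicity, so L is diagonalizable.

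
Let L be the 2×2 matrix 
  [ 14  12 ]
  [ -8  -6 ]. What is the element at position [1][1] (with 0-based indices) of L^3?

-408

Characteristic polynomial: r^2 - 8r + 12 = (r - 6)(r - 2), so the eigenvalues are 2, 6.
r=6: eigenvector (3, -2).
r=2: eigenvector (1, -1).
P = [[3, 1], [-2, -1]], D = diag(6, 2), P⁻¹ = [[1, 1], [-2, -3]].
L³ = P·diag(216, 8)·P⁻¹ = [[632, 624], [-416, -408]].
The requested entry is -408.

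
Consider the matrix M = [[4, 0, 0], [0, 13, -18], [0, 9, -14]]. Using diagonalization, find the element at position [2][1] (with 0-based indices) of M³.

Characteristic polynomial: r^3 - 3r^2 - 24r + 80 = (r - 4)^2(r + 5), so the eigenvalues are -5, 4, 4.
r=4: eigenvector (-2, -6, -3).
r=-5: eigenvector (0, -1, -1).
r=4: eigenvector (1, 4, 2).
P = [[-2, 0, 1], [-6, -1, 4], [-3, -1, 2]], D = diag(4, -5, 4), P⁻¹ = [[-2, 1, -1], [0, 1, -2], [-3, 2, -2]].
M³ = P·diag(64, -125, 64)·P⁻¹ = [[64, 0, 0], [0, 253, -378], [0, 189, -314]].
The requested entry is 189.

189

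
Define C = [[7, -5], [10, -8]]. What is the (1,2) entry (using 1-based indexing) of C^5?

Characteristic polynomial: t^2 + t - 6 = (t - 2)(t + 3), so the eigenvalues are -3, 2.
t=2: eigenvector (1, 1).
t=-3: eigenvector (1, 2).
P = [[1, 1], [1, 2]], D = diag(2, -3), P⁻¹ = [[2, -1], [-1, 1]].
C⁵ = P·diag(32, -243)·P⁻¹ = [[307, -275], [550, -518]].
The requested entry is -275.

-275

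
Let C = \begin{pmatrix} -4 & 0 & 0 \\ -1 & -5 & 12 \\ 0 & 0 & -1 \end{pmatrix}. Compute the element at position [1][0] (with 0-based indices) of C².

Characteristic polynomial: s^3 + 10s^2 + 29s + 20 = (s + 1)(s + 4)(s + 5), so the eigenvalues are -5, -4, -1.
s=-4: eigenvector (1, -1, 0).
s=-1: eigenvector (0, 3, 1).
s=-5: eigenvector (0, 1, 0).
P = [[1, 0, 0], [-1, 3, 1], [0, 1, 0]], D = diag(-4, -1, -5), P⁻¹ = [[1, 0, 0], [0, 0, 1], [1, 1, -3]].
C² = P·diag(16, 1, 25)·P⁻¹ = [[16, 0, 0], [9, 25, -72], [0, 0, 1]].
The requested entry is 9.

9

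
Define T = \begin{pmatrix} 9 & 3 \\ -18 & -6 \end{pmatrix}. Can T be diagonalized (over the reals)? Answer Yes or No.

Characteristic polynomial: p(s) = s^2 - 3s = s(s - 3).
All 2 eigenvalues are distinct, so T is diagonalizable.

Yes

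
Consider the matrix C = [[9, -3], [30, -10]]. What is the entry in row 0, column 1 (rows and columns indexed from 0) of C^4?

3

Characteristic polynomial: t^2 + t = t(t + 1), so the eigenvalues are -1, 0.
t=0: eigenvector (1, 3).
t=-1: eigenvector (3, 10).
P = [[1, 3], [3, 10]], D = diag(0, -1), P⁻¹ = [[10, -3], [-3, 1]].
C⁴ = P·diag(0, 1)·P⁻¹ = [[-9, 3], [-30, 10]].
The requested entry is 3.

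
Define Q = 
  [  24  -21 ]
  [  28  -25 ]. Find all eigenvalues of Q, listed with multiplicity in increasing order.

-4, 3

Characteristic polynomial: p(μ) = μ^2 + μ - 12 = (μ - 3)(μ + 4).
Roots (with multiplicity): -4, 3.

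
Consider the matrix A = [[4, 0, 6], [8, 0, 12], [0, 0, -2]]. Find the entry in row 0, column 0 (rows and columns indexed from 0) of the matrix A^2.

16

Characteristic polynomial: t^3 - 2t^2 - 8t = t(t - 4)(t + 2), so the eigenvalues are -2, 0, 4.
t=4: eigenvector (1, 2, 0).
t=0: eigenvector (0, 1, 0).
t=-2: eigenvector (-1, -2, 1).
P = [[1, 0, -1], [2, 1, -2], [0, 0, 1]], D = diag(4, 0, -2), P⁻¹ = [[1, 0, 1], [-2, 1, 0], [0, 0, 1]].
A² = P·diag(16, 0, 4)·P⁻¹ = [[16, 0, 12], [32, 0, 24], [0, 0, 4]].
The requested entry is 16.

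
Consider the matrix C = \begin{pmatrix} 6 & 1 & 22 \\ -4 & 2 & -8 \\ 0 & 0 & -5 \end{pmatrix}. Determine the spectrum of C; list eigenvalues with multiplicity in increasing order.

-5, 4, 4

Characteristic polynomial: p(t) = t^3 - 3t^2 - 24t + 80 = (t - 4)^2(t + 5).
Roots (with multiplicity): -5, 4, 4.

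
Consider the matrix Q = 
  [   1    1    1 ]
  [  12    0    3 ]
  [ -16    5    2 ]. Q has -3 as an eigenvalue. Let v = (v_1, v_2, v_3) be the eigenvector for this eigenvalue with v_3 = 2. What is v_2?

Q + 3I = [[4, 1, 1], [12, 3, 3], [-16, 5, 5]].
Solving (Q + 3I)v = 0 gives the eigenspace spanned by (0, -2, 2).
With v_3 = 2, v = (0, -2, 2), so v_2 = -2.

-2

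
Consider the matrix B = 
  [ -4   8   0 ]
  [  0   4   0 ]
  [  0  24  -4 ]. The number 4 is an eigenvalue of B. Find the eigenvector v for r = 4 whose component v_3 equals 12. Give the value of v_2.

B − 4I = [[-8, 8, 0], [0, 0, 0], [0, 24, -8]].
Solving (B − 4I)v = 0 gives the eigenspace spanned by (4, 4, 12).
With v_3 = 12, v = (4, 4, 12), so v_2 = 4.

4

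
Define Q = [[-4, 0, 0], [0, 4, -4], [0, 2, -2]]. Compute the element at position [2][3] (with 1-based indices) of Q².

-8

Characteristic polynomial: λ^3 + 2λ^2 - 8λ = λ(λ - 2)(λ + 4), so the eigenvalues are -4, 0, 2.
λ=-4: eigenvector (1, 0, 0).
λ=2: eigenvector (0, 2, 1).
λ=0: eigenvector (0, 1, 1).
P = [[1, 0, 0], [0, 2, 1], [0, 1, 1]], D = diag(-4, 2, 0), P⁻¹ = [[1, 0, 0], [0, 1, -1], [0, -1, 2]].
Q² = P·diag(16, 4, 0)·P⁻¹ = [[16, 0, 0], [0, 8, -8], [0, 4, -4]].
The requested entry is -8.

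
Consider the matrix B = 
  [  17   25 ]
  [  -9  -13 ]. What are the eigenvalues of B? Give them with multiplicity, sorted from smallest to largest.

Characteristic polynomial: p(t) = t^2 - 4t + 4 = (t - 2)^2.
Roots (with multiplicity): 2, 2.

2, 2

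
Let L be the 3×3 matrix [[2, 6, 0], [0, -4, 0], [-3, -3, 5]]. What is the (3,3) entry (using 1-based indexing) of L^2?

25

Characteristic polynomial: r^3 - 3r^2 - 18r + 40 = (r - 5)(r - 2)(r + 4), so the eigenvalues are -4, 2, 5.
r=-4: eigenvector (-1, 1, 0).
r=2: eigenvector (1, 0, 1).
r=5: eigenvector (0, 0, 1).
P = [[-1, 1, 0], [1, 0, 0], [0, 1, 1]], D = diag(-4, 2, 5), P⁻¹ = [[0, 1, 0], [1, 1, 0], [-1, -1, 1]].
L² = P·diag(16, 4, 25)·P⁻¹ = [[4, -12, 0], [0, 16, 0], [-21, -21, 25]].
The requested entry is 25.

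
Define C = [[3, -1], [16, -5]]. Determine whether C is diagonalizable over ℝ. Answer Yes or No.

No

Characteristic polynomial: p(μ) = μ^2 + 2μ + 1 = (μ + 1)^2.
μ = -1 has algebraic multiplicity 2; rank(C + 1I) = 1, so geometric multiplicity = 1.
Geometric multiplicity < algebraic multiplicity, so C is not diagonalizable.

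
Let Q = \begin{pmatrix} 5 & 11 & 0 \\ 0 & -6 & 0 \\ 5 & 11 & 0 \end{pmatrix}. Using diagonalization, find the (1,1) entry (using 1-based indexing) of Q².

25

Characteristic polynomial: s^3 + s^2 - 30s = s(s - 5)(s + 6), so the eigenvalues are -6, 0, 5.
s=5: eigenvector (1, 0, 1).
s=-6: eigenvector (-1, 1, -1).
s=0: eigenvector (0, 0, 1).
P = [[1, -1, 0], [0, 1, 0], [1, -1, 1]], D = diag(5, -6, 0), P⁻¹ = [[1, 1, 0], [0, 1, 0], [-1, 0, 1]].
Q² = P·diag(25, 36, 0)·P⁻¹ = [[25, -11, 0], [0, 36, 0], [25, -11, 0]].
The requested entry is 25.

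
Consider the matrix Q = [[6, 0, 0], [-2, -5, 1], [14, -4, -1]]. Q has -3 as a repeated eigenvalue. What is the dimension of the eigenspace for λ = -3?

1

Q + 3I = [[9, 0, 0], [-2, -2, 1], [14, -4, 2]].
This matrix has rank 2, so its null space has dimension 3 − 2 = 1.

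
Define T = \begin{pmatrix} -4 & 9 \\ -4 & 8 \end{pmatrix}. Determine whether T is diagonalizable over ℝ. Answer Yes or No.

Characteristic polynomial: p(λ) = λ^2 - 4λ + 4 = (λ - 2)^2.
λ = 2 has algebraic multiplicity 2; rank(T − 2I) = 1, so geometric multiplicity = 1.
Geometric multiplicity < algebraic multiplicity, so T is not diagonalizable.

No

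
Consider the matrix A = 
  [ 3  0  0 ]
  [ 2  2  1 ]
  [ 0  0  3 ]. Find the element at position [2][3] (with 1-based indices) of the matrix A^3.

Characteristic polynomial: λ^3 - 8λ^2 + 21λ - 18 = (λ - 3)^2(λ - 2), so the eigenvalues are 2, 3, 3.
λ=3: eigenvector (1, -2, -4).
λ=2: eigenvector (0, 1, 0).
λ=3: eigenvector (0, 1, 1).
P = [[1, 0, 0], [-2, 1, 1], [-4, 0, 1]], D = diag(3, 2, 3), P⁻¹ = [[1, 0, 0], [-2, 1, -1], [4, 0, 1]].
A³ = P·diag(27, 8, 27)·P⁻¹ = [[27, 0, 0], [38, 8, 19], [0, 0, 27]].
The requested entry is 19.

19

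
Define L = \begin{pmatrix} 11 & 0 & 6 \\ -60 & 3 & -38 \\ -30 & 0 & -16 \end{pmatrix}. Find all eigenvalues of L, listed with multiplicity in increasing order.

Characteristic polynomial: p(t) = t^3 + 2t^2 - 11t - 12 = (t - 3)(t + 1)(t + 4).
Roots (with multiplicity): -4, -1, 3.

-4, -1, 3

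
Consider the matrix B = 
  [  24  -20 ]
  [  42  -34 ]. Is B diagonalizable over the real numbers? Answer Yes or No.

Characteristic polynomial: p(s) = s^2 + 10s + 24 = (s + 4)(s + 6).
All 2 eigenvalues are distinct, so B is diagonalizable.

Yes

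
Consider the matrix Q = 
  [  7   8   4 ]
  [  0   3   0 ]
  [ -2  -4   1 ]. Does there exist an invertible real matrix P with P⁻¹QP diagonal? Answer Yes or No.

Characteristic polynomial: p(s) = s^3 - 11s^2 + 39s - 45 = (s - 5)(s - 3)^2.
s = 3 has algebraic multiplicity 2; rank(Q − 3I) = 1, so geometric multiplicity = 2.
Every eigenvalue has geometric = algebraic multiplicity, so Q is diagonalizable.

Yes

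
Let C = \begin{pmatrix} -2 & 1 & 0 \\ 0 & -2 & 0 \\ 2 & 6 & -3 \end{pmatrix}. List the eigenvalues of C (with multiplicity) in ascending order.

-3, -2, -2

Characteristic polynomial: p(s) = s^3 + 7s^2 + 16s + 12 = (s + 2)^2(s + 3).
Roots (with multiplicity): -3, -2, -2.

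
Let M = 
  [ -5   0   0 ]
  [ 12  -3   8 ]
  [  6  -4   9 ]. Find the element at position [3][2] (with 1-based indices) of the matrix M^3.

Characteristic polynomial: s^3 - s^2 - 25s + 25 = (s - 5)(s - 1)(s + 5), so the eigenvalues are -5, 1, 5.
s=-5: eigenvector (1, -2, -1).
s=5: eigenvector (0, 1, 1).
s=1: eigenvector (0, -2, -1).
P = [[1, 0, 0], [-2, 1, -2], [-1, 1, -1]], D = diag(-5, 5, 1), P⁻¹ = [[1, 0, 0], [0, -1, 2], [-1, -1, 1]].
M³ = P·diag(-125, 125, 1)·P⁻¹ = [[-125, 0, 0], [252, -123, 248], [126, -124, 249]].
The requested entry is -124.

-124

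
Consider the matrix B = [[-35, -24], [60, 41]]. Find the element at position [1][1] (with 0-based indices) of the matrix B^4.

6241

Characteristic polynomial: λ^2 - 6λ + 5 = (λ - 5)(λ - 1), so the eigenvalues are 1, 5.
λ=1: eigenvector (-2, 3).
λ=5: eigenvector (3, -5).
P = [[-2, 3], [3, -5]], D = diag(1, 5), P⁻¹ = [[-5, -3], [-3, -2]].
B⁴ = P·diag(1, 625)·P⁻¹ = [[-5615, -3744], [9360, 6241]].
The requested entry is 6241.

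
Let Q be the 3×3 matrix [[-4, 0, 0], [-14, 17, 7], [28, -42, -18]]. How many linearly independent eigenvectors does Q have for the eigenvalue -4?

Q + 4I = [[0, 0, 0], [-14, 21, 7], [28, -42, -14]].
This matrix has rank 1, so its null space has dimension 3 − 1 = 2.

2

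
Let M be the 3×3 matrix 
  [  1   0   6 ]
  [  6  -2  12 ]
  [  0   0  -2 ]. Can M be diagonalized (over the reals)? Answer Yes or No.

Yes

Characteristic polynomial: p(r) = r^3 + 3r^2 - 4 = (r - 1)(r + 2)^2.
r = -2 has algebraic multiplicity 2; rank(M + 2I) = 1, so geometric multiplicity = 2.
Every eigenvalue has geometric = algebraic multiplicity, so M is diagonalizable.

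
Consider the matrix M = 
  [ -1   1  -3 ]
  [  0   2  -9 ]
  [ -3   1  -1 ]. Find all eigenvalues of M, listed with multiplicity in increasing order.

-1, -1, 2

Characteristic polynomial: p(μ) = μ^3 - 3μ - 2 = (μ - 2)(μ + 1)^2.
Roots (with multiplicity): -1, -1, 2.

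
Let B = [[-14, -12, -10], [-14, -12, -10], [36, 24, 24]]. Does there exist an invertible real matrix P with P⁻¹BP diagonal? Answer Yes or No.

Characteristic polynomial: p(t) = t^3 + 2t^2 - 24t = t(t - 4)(t + 6).
All 3 eigenvalues are distinct, so B is diagonalizable.

Yes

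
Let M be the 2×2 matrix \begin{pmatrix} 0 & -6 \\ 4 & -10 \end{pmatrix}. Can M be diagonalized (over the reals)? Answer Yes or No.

Yes

Characteristic polynomial: p(r) = r^2 + 10r + 24 = (r + 4)(r + 6).
All 2 eigenvalues are distinct, so M is diagonalizable.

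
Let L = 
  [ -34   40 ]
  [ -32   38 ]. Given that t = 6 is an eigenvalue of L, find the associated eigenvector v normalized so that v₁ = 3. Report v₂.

L − 6I = [[-40, 40], [-32, 32]].
Solving (L − 6I)v = 0 gives the eigenspace spanned by (3, 3).
With v₁ = 3, v = (3, 3), so v₂ = 3.

3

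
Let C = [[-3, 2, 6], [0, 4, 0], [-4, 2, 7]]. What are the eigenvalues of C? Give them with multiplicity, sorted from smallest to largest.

1, 3, 4

Characteristic polynomial: p(μ) = μ^3 - 8μ^2 + 19μ - 12 = (μ - 4)(μ - 3)(μ - 1).
Roots (with multiplicity): 1, 3, 4.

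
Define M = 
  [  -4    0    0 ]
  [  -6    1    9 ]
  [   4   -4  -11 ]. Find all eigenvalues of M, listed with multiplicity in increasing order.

Characteristic polynomial: p(t) = t^3 + 14t^2 + 65t + 100 = (t + 4)(t + 5)^2.
Roots (with multiplicity): -5, -5, -4.

-5, -5, -4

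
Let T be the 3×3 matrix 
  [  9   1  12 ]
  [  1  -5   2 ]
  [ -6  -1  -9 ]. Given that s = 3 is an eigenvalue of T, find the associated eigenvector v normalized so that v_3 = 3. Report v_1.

T − 3I = [[6, 1, 12], [1, -8, 2], [-6, -1, -12]].
Solving (T − 3I)v = 0 gives the eigenspace spanned by (-6, 0, 3).
With v_3 = 3, v = (-6, 0, 3), so v_1 = -6.

-6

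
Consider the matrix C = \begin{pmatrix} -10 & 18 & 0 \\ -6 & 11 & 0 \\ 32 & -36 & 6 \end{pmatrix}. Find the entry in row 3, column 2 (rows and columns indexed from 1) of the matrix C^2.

-36

Characteristic polynomial: r^3 - 7r^2 + 4r + 12 = (r - 6)(r - 2)(r + 1), so the eigenvalues are -1, 2, 6.
r=2: eigenvector (-3, -2, 6).
r=-1: eigenvector (2, 1, -4).
r=6: eigenvector (0, 0, 1).
P = [[-3, 2, 0], [-2, 1, 0], [6, -4, 1]], D = diag(2, -1, 6), P⁻¹ = [[1, -2, 0], [2, -3, 0], [2, 0, 1]].
C² = P·diag(4, 1, 36)·P⁻¹ = [[-8, 18, 0], [-6, 13, 0], [88, -36, 36]].
The requested entry is -36.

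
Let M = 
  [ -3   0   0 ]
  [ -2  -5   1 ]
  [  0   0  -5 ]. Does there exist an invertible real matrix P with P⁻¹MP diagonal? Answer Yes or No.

No

Characteristic polynomial: p(t) = t^3 + 13t^2 + 55t + 75 = (t + 3)(t + 5)^2.
t = -5 has algebraic multiplicity 2; rank(M + 5I) = 2, so geometric multiplicity = 1.
Geometric multiplicity < algebraic multiplicity, so M is not diagonalizable.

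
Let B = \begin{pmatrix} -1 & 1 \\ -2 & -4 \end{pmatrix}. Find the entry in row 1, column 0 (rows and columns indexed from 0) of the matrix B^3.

-38

Characteristic polynomial: s^2 + 5s + 6 = (s + 2)(s + 3), so the eigenvalues are -3, -2.
s=-2: eigenvector (1, -1).
s=-3: eigenvector (-1, 2).
P = [[1, -1], [-1, 2]], D = diag(-2, -3), P⁻¹ = [[2, 1], [1, 1]].
B³ = P·diag(-8, -27)·P⁻¹ = [[11, 19], [-38, -46]].
The requested entry is -38.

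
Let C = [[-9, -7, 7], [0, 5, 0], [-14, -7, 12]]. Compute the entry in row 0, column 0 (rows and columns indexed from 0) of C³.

Characteristic polynomial: λ^3 - 8λ^2 + 5λ + 50 = (λ - 5)^2(λ + 2), so the eigenvalues are -2, 5, 5.
λ=5: eigenvector (-1, 0, -2).
λ=5: eigenvector (0, 1, 1).
λ=-2: eigenvector (1, 0, 1).
P = [[-1, 0, 1], [0, 1, 0], [-2, 1, 1]], D = diag(5, 5, -2), P⁻¹ = [[1, 1, -1], [0, 1, 0], [2, 1, -1]].
C³ = P·diag(125, 125, -8)·P⁻¹ = [[-141, -133, 133], [0, 125, 0], [-266, -133, 258]].
The requested entry is -141.

-141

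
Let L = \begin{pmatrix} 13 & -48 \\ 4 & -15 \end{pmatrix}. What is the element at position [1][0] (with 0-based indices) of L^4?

-80

Characteristic polynomial: s^2 + 2s - 3 = (s - 1)(s + 3), so the eigenvalues are -3, 1.
s=-3: eigenvector (3, 1).
s=1: eigenvector (4, 1).
P = [[3, 4], [1, 1]], D = diag(-3, 1), P⁻¹ = [[-1, 4], [1, -3]].
L⁴ = P·diag(81, 1)·P⁻¹ = [[-239, 960], [-80, 321]].
The requested entry is -80.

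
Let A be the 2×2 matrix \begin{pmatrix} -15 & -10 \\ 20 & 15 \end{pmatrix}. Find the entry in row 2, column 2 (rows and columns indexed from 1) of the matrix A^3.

Characteristic polynomial: λ^2 - 25 = (λ - 5)(λ + 5), so the eigenvalues are -5, 5.
λ=5: eigenvector (1, -2).
λ=-5: eigenvector (1, -1).
P = [[1, 1], [-2, -1]], D = diag(5, -5), P⁻¹ = [[-1, -1], [2, 1]].
A³ = P·diag(125, -125)·P⁻¹ = [[-375, -250], [500, 375]].
The requested entry is 375.

375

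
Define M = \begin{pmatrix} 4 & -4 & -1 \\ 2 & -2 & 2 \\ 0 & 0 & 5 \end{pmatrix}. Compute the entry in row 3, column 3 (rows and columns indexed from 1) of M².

25

Characteristic polynomial: r^3 - 7r^2 + 10r = r(r - 5)(r - 2), so the eigenvalues are 0, 2, 5.
r=2: eigenvector (2, 1, 0).
r=0: eigenvector (1, 1, 0).
r=5: eigenvector (-1, 0, 1).
P = [[2, 1, -1], [1, 1, 0], [0, 0, 1]], D = diag(2, 0, 5), P⁻¹ = [[1, -1, 1], [-1, 2, -1], [0, 0, 1]].
M² = P·diag(4, 0, 25)·P⁻¹ = [[8, -8, -17], [4, -4, 4], [0, 0, 25]].
The requested entry is 25.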